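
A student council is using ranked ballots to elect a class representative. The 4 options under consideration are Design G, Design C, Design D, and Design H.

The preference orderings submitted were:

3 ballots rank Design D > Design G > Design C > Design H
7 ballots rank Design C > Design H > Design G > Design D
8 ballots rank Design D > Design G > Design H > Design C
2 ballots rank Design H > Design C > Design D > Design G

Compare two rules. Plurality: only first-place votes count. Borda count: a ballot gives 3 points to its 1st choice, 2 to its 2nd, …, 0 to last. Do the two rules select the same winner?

Yes

Plurality first-place counts: Design G 0, Design C 7, Design D 11, Design H 2 → Design D.
Borda totals: Design G 29, Design C 28, Design D 35, Design H 28 → Design D.
The two rules agree on Design D.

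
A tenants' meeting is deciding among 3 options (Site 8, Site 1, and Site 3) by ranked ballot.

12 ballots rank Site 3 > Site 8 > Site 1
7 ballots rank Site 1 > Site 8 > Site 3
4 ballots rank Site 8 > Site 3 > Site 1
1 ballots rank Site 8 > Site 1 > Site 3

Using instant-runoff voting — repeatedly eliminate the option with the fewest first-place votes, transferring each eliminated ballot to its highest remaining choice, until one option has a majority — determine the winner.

Round 1: Site 3 12, Site 1 7, Site 8 5. Site 8 has the fewest and is eliminated.
Round 2: Site 3 16, Site 1 8. Site 3 has a majority.

Site 3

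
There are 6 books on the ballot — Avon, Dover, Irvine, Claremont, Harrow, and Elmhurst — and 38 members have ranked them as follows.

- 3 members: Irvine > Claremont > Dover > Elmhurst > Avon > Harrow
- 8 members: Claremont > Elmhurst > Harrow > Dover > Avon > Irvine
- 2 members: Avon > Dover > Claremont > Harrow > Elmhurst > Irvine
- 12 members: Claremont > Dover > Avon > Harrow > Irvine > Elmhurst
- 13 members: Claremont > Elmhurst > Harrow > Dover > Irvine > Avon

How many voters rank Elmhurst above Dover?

21

Ballots ranking Elmhurst above Dover: 8+13 = 21.
Ballots ranking Dover above Elmhurst: 3+2+12 = 17.
So 21 of 38 voters prefer Elmhurst to Dover.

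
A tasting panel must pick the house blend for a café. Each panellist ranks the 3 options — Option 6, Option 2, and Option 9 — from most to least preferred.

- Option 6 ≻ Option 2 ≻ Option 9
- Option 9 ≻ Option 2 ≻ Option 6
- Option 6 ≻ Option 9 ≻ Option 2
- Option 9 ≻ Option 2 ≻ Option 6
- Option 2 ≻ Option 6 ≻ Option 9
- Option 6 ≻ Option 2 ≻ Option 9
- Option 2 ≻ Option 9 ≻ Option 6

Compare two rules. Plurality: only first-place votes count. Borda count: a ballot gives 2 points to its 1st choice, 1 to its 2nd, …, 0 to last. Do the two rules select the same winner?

No

Plurality first-place counts: Option 6 3, Option 2 2, Option 9 2 → Option 6.
Borda totals: Option 6 7, Option 2 8, Option 9 6 → Option 2.
The two rules disagree: plurality picks Option 6, Borda picks Option 2.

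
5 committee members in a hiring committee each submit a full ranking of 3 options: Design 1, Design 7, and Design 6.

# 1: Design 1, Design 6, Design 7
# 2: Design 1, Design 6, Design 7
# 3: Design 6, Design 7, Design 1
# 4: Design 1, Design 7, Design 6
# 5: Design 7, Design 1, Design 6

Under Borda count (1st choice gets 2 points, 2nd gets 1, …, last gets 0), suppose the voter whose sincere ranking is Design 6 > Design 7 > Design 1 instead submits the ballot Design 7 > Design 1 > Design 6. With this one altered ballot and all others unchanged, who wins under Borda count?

Design 1

Borda totals with the altered ballot: Design 1 8, Design 7 5, Design 6 2.
The winner is unchanged: still Design 1.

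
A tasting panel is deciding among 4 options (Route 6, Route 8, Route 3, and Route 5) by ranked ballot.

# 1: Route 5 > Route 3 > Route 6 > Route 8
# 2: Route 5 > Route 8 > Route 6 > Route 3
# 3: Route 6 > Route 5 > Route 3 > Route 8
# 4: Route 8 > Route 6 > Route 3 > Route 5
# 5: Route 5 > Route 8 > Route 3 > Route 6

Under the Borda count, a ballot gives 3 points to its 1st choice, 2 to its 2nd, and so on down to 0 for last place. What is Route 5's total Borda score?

Borda scores:
  Route 6: 1 + 1 + 3 + 2 + 0 = 7
  Route 8: 0 + 2 + 0 + 3 + 2 = 7
  Route 3: 2 + 0 + 1 + 1 + 1 = 5
  Route 5: 3 + 3 + 2 + 0 + 3 = 11

11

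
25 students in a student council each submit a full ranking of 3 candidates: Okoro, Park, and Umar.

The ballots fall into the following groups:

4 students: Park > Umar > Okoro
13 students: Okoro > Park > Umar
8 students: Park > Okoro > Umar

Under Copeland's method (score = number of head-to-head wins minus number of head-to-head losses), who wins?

Pairwise results:
  Okoro vs Park: Okoro wins 13–12.
  Okoro vs Umar: Okoro wins 21–4.
  Park vs Umar: Park wins 25–0.
Copeland scores (wins − losses):
  Okoro: 2 − 0 = 2
  Park: 1 − 1 = 0
  Umar: 0 − 2 = -2
Okoro has the best Copeland score.

Okoro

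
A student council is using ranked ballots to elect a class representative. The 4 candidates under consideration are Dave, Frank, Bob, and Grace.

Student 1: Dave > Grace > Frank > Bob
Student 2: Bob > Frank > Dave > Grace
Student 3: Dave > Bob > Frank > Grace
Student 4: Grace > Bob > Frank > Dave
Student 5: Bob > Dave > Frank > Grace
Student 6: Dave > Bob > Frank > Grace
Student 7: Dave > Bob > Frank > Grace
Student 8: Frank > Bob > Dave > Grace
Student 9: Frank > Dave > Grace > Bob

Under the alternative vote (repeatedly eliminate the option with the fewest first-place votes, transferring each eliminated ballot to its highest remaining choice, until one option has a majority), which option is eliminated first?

Round 1: Dave 4, Frank 2, Bob 2, Grace 1. Grace has the fewest and is eliminated.
Round 2: Dave 4, Bob 3, Frank 2. Frank has the fewest and is eliminated.
Round 3: Dave 5, Bob 4. Dave has a majority.

Grace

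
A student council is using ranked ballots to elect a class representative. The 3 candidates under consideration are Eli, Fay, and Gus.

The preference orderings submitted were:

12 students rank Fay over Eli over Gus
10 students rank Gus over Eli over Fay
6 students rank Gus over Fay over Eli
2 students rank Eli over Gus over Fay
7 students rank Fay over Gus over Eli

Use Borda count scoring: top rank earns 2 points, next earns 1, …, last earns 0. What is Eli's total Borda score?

26

Borda scores:
  Eli: 12·1 + 10·1 + 6·0 + 2·2 + 7·0 = 26
  Fay: 12·2 + 10·0 + 6·1 + 2·0 + 7·2 = 44
  Gus: 12·0 + 10·2 + 6·2 + 2·1 + 7·1 = 41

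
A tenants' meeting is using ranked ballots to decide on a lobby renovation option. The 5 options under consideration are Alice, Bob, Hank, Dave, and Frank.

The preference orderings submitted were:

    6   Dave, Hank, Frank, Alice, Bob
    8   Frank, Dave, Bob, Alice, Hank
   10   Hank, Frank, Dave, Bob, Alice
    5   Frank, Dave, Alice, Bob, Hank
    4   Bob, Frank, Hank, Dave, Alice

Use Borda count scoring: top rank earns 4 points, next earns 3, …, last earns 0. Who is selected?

Borda scores:
  Alice: 6·1 + 8·1 + 10·0 + 5·2 + 4·0 = 24
  Bob: 6·0 + 8·2 + 10·1 + 5·1 + 4·4 = 47
  Hank: 6·3 + 8·0 + 10·4 + 5·0 + 4·2 = 66
  Dave: 6·4 + 8·3 + 10·2 + 5·3 + 4·1 = 87
  Frank: 6·2 + 8·4 + 10·3 + 5·4 + 4·3 = 106
Frank has the highest total.

Frank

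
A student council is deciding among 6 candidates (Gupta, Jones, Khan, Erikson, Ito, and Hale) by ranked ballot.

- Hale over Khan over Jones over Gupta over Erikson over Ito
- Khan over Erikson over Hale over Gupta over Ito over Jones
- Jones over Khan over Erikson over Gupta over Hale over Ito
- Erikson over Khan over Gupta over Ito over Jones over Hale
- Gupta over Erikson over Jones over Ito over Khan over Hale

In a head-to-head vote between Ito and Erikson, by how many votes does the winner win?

5

Ballots ranking Ito above Erikson: 0.
Ballots ranking Erikson above Ito: 5.
Erikson wins 5–0, a margin of 5.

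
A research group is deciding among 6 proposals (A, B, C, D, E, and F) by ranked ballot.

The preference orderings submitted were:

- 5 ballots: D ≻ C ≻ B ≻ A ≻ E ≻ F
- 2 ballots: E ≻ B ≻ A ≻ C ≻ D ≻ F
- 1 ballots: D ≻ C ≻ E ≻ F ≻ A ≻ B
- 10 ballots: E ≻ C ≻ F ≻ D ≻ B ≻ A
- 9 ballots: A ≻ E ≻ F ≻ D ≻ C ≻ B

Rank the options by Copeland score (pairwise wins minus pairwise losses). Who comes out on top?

Pairwise results:
  A vs B: B wins 17–10.
  A vs C: C wins 16–11.
  A vs D: D wins 16–11.
  A vs E: A wins 14–13.
  A vs F: A wins 16–11.
  B vs C: C wins 25–2.
  B vs D: D wins 25–2.
  B vs E: E wins 22–5.
  B vs F: F wins 20–7.
  C vs D: D wins 15–12.
  C vs E: E wins 21–6.
  C vs F: C wins 18–9.
  D vs E: E wins 21–6.
  D vs F: F wins 19–8.
  E vs F: E wins 27–0.
Copeland scores (wins − losses):
  A: 2 − 3 = -1
  B: 1 − 4 = -3
  C: 3 − 2 = 1
  D: 3 − 2 = 1
  E: 4 − 1 = 3
  F: 2 − 3 = -1
E has the best Copeland score.

E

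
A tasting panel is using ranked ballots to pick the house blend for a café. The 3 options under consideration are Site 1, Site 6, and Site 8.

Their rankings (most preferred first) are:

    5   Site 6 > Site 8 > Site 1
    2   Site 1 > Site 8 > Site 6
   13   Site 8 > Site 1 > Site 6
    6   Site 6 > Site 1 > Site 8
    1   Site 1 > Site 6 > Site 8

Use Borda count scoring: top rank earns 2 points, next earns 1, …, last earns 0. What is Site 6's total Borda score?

Borda scores:
  Site 1: 5·0 + 2·2 + 13·1 + 6·1 + 2 = 25
  Site 6: 5·2 + 2·0 + 13·0 + 6·2 + 1 = 23
  Site 8: 5·1 + 2·1 + 13·2 + 6·0 + 0 = 33

23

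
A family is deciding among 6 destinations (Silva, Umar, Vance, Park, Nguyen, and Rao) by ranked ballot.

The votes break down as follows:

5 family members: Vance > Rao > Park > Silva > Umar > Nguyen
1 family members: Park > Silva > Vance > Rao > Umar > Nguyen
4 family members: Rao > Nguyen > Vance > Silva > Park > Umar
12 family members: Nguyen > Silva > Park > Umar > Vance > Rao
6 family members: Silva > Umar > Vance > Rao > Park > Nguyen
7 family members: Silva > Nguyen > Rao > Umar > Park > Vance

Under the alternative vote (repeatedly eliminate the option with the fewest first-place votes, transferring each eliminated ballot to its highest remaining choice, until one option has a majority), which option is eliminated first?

Umar

Round 1: Silva 13, Nguyen 12, Vance 5, Rao 4, Park 1, Umar 0. Umar has the fewest and is eliminated.
Round 2: Silva 13, Nguyen 12, Vance 5, Rao 4, Park 1. Park has the fewest and is eliminated.
Round 3: Silva 14, Nguyen 12, Vance 5, Rao 4. Rao has the fewest and is eliminated.
Round 4: Nguyen 16, Silva 14, Vance 5. Vance has the fewest and is eliminated.
Round 5: Silva 19, Nguyen 16. Silva has a majority.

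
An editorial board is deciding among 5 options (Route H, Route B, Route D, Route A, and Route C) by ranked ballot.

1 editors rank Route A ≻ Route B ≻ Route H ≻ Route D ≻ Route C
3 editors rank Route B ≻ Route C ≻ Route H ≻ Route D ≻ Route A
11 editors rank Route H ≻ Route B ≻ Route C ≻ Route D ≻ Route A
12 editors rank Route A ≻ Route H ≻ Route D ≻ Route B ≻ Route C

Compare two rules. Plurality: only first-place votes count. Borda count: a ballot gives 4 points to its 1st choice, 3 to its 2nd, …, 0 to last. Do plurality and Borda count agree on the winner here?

Plurality first-place counts: Route H 11, Route B 3, Route D 0, Route A 13, Route C 0 → Route A.
Borda totals: Route H 88, Route B 60, Route D 39, Route A 52, Route C 31 → Route H.
The two rules disagree: plurality picks Route A, Borda picks Route H.

No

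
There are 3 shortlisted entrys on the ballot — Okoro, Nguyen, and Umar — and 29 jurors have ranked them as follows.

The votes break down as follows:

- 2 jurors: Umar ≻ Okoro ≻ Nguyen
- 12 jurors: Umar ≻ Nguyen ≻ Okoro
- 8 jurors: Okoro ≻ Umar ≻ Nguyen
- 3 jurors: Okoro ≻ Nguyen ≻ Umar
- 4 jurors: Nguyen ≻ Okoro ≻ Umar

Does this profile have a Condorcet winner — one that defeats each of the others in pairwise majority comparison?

No

Head-to-head results (29 voters total):
Okoro vs Nguyen: Nguyen wins 16–13.
Okoro vs Umar: Okoro wins 15–14.
Nguyen vs Umar: Umar wins 22–7.
No candidate beats all others: Okoro beats Umar beats Nguyen beats Okoro, a majority cycle.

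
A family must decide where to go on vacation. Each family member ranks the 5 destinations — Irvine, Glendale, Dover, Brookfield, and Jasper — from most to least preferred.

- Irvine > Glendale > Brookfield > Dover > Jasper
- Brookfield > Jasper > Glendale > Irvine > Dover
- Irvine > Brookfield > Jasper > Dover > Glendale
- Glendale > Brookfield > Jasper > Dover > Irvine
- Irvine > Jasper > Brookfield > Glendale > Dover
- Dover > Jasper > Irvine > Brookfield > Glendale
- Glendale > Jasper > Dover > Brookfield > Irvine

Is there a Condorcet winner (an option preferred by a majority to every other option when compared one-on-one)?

Head-to-head results (7 voters total):
Irvine vs Glendale: Irvine wins 4–3.
Irvine vs Dover: Irvine wins 4–3.
Irvine vs Brookfield: Irvine wins 4–3.
Irvine vs Jasper: Jasper wins 4–3.
Glendale vs Dover: Glendale wins 5–2.
Glendale vs Brookfield: Brookfield wins 4–3.
Glendale vs Jasper: Jasper wins 4–3.
Dover vs Brookfield: Brookfield wins 5–2.
Dover vs Jasper: Jasper wins 5–2.
Brookfield vs Jasper: Brookfield wins 4–3.
No candidate beats all others: Irvine beats Brookfield beats Jasper beats Irvine, a majority cycle.

No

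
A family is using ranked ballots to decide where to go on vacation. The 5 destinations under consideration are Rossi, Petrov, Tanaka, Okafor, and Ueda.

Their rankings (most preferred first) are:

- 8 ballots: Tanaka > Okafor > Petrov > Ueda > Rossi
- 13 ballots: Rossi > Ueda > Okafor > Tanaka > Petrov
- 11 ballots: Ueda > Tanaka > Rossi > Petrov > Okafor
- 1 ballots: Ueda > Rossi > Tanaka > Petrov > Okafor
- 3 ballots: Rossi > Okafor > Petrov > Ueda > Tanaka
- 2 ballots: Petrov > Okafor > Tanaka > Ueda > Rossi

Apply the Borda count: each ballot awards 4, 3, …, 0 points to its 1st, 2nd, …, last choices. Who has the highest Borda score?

Ueda

Borda scores:
  Rossi: 8·0 + 13·4 + 11·2 + 3 + 3·4 + 2·0 = 89
  Petrov: 8·2 + 13·0 + 11·1 + 1 + 3·2 + 2·4 = 42
  Tanaka: 8·4 + 13·1 + 11·3 + 2 + 3·0 + 2·2 = 84
  Okafor: 8·3 + 13·2 + 11·0 + 0 + 3·3 + 2·3 = 65
  Ueda: 8·1 + 13·3 + 11·4 + 4 + 3·1 + 2·1 = 100
Ueda has the highest total.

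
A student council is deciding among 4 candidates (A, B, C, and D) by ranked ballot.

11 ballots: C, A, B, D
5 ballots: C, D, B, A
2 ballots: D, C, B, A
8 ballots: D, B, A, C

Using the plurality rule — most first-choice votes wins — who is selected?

First-place vote totals:
  A: 0
  B: 0
  C: 16
  D: 10
C has the most first-place votes.

C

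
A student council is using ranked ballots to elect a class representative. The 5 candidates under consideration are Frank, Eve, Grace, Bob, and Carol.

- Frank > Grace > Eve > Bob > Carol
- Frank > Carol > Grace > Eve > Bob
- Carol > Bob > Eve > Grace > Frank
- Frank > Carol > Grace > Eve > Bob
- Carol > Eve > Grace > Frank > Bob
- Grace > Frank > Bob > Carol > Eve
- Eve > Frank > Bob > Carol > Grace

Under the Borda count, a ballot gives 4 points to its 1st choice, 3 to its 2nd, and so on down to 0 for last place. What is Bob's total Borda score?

8

Borda scores:
  Frank: 4 + 4 + 0 + 4 + 1 + 3 + 3 = 19
  Eve: 2 + 1 + 2 + 1 + 3 + 0 + 4 = 13
  Grace: 3 + 2 + 1 + 2 + 2 + 4 + 0 = 14
  Bob: 1 + 0 + 3 + 0 + 0 + 2 + 2 = 8
  Carol: 0 + 3 + 4 + 3 + 4 + 1 + 1 = 16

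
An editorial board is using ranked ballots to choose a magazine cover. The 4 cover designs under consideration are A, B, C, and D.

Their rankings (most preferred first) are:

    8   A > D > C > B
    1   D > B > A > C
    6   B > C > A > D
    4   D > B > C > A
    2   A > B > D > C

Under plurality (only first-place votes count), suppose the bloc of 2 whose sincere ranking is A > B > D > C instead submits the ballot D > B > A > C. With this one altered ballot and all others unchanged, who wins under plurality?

A

First-place totals with the altered ballot: A 8, B 6, C 0, D 7.
The winner is unchanged: still A.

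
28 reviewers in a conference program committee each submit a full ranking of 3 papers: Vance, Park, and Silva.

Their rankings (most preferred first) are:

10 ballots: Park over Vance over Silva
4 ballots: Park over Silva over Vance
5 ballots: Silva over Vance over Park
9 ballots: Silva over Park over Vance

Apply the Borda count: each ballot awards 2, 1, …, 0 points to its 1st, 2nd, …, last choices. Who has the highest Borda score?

Borda scores:
  Vance: 10·1 + 4·0 + 5·1 + 9·0 = 15
  Park: 10·2 + 4·2 + 5·0 + 9·1 = 37
  Silva: 10·0 + 4·1 + 5·2 + 9·2 = 32
Park has the highest total.

Park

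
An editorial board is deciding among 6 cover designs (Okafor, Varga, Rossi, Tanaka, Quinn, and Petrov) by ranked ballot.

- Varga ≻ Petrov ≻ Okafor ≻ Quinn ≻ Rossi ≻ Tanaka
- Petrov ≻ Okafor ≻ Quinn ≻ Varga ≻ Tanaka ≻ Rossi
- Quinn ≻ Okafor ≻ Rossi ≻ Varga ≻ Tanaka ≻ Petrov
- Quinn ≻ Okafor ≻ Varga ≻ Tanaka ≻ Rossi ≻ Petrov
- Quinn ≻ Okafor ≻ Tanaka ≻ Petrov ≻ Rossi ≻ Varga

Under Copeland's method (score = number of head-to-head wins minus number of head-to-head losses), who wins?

Pairwise results:
  Okafor vs Varga: Okafor wins 4–1.
  Okafor vs Rossi: Okafor wins 5–0.
  Okafor vs Tanaka: Okafor wins 5–0.
  Okafor vs Quinn: Quinn wins 3–2.
  Okafor vs Petrov: Okafor wins 3–2.
  Varga vs Rossi: Varga wins 3–2.
  Varga vs Tanaka: Varga wins 4–1.
  Varga vs Quinn: Quinn wins 4–1.
  Varga vs Petrov: Varga wins 3–2.
  Rossi vs Tanaka: Tanaka wins 3–2.
  Rossi vs Quinn: Quinn wins 5–0.
  Rossi vs Petrov: Petrov wins 3–2.
  Tanaka vs Quinn: Quinn wins 5–0.
  Tanaka vs Petrov: Tanaka wins 3–2.
  Quinn vs Petrov: Quinn wins 3–2.
Copeland scores (wins − losses):
  Okafor: 4 − 1 = 3
  Varga: 3 − 2 = 1
  Rossi: 0 − 5 = -5
  Tanaka: 2 − 3 = -1
  Quinn: 5 − 0 = 5
  Petrov: 1 − 4 = -3
Quinn has the best Copeland score.

Quinn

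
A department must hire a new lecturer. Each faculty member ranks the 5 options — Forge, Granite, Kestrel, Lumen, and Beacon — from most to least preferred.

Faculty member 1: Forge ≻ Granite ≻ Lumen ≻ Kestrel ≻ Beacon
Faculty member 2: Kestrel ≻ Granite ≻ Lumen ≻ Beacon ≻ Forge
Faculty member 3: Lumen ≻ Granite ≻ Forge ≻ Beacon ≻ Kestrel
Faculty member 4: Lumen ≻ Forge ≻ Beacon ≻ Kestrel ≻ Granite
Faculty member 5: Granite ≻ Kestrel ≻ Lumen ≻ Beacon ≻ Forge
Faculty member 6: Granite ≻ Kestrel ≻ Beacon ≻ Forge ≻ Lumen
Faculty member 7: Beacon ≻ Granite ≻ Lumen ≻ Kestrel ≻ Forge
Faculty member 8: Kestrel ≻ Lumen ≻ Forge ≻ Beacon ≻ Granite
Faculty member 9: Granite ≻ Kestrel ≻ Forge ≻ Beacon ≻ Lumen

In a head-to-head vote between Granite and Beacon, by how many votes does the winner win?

3

Ballots ranking Granite above Beacon: 6.
Ballots ranking Beacon above Granite: 3.
Granite wins 6–3, a margin of 3.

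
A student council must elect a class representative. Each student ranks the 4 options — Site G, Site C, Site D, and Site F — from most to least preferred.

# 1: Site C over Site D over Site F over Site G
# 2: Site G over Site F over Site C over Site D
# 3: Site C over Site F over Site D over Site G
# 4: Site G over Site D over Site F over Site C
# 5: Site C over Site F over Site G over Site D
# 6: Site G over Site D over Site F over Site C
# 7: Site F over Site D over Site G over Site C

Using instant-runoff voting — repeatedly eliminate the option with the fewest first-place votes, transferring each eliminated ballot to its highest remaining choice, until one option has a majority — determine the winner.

Site G

Round 1: Site G 3, Site C 3, Site F 1, Site D 0. Site D has the fewest and is eliminated.
Round 2: Site G 3, Site C 3, Site F 1. Site F has the fewest and is eliminated.
Round 3: Site G 4, Site C 3. Site G has a majority.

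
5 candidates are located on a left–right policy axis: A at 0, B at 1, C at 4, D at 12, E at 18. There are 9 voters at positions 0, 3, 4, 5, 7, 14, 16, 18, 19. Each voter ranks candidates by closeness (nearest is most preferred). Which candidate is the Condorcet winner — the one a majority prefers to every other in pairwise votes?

With single-peaked preferences on a line, the Condorcet winner is the candidate closest to the median voter.
The median voter (position 7) is closest to C at 4.
Check: C vs D — voters closer to C: 5 of 9.

C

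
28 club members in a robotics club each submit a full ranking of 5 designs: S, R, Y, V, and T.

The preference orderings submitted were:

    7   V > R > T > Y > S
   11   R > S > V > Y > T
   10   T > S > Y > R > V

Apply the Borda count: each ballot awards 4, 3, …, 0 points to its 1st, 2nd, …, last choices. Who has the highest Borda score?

Borda scores:
  S: 7·0 + 11·3 + 10·3 = 63
  R: 7·3 + 11·4 + 10·1 = 75
  Y: 7·1 + 11·1 + 10·2 = 38
  V: 7·4 + 11·2 + 10·0 = 50
  T: 7·2 + 11·0 + 10·4 = 54
R has the highest total.

R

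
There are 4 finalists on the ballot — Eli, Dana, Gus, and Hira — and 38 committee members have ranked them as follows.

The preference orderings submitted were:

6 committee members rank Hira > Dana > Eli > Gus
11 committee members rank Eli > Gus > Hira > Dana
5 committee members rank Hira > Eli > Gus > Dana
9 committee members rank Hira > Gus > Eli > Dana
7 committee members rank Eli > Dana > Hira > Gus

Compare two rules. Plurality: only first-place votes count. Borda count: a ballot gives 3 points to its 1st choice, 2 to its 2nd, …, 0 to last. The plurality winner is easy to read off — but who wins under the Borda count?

Plurality first-place counts: Eli 18, Dana 0, Gus 0, Hira 20 → Hira.
Borda totals: Eli 79, Dana 26, Gus 45, Hira 78 → Eli.

Eli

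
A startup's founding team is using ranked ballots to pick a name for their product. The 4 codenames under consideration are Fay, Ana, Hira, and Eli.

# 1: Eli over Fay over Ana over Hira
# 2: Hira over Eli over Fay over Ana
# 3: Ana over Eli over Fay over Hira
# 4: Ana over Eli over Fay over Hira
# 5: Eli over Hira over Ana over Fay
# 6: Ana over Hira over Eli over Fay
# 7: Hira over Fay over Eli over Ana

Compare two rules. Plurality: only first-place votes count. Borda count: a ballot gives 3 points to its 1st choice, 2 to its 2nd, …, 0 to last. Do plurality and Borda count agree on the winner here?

No

Plurality first-place counts: Fay 0, Ana 3, Hira 2, Eli 2 → Ana.
Borda totals: Fay 7, Ana 11, Hira 10, Eli 14 → Eli.
The two rules disagree: plurality picks Ana, Borda picks Eli.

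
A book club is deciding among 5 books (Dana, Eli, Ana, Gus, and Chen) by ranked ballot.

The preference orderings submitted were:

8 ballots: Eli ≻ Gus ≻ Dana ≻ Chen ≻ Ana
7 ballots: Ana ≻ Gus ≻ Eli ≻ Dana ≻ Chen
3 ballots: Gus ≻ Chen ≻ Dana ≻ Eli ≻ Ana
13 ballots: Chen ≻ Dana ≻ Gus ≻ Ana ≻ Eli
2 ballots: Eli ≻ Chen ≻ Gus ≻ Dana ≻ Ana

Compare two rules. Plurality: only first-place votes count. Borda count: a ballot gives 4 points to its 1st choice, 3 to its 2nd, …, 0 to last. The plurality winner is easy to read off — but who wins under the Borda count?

Gus

Plurality first-place counts: Dana 0, Eli 10, Ana 7, Gus 3, Chen 13 → Chen.
Borda totals: Dana 70, Eli 57, Ana 41, Gus 87, Chen 75 → Gus.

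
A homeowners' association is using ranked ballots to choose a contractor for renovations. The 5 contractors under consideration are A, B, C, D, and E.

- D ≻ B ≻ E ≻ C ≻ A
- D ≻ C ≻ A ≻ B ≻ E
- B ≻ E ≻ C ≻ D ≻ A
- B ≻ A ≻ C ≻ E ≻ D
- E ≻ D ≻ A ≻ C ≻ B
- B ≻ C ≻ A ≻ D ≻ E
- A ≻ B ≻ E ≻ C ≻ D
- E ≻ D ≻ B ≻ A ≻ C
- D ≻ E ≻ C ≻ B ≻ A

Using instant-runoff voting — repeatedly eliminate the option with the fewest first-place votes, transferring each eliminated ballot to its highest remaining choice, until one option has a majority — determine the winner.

Round 1: B 3, D 3, E 2, A 1, C 0. C has the fewest and is eliminated.
Round 2: B 3, D 3, E 2, A 1. A has the fewest and is eliminated.
Round 3: B 4, D 3, E 2. E has the fewest and is eliminated.
Round 4: D 5, B 4. D has a majority.

D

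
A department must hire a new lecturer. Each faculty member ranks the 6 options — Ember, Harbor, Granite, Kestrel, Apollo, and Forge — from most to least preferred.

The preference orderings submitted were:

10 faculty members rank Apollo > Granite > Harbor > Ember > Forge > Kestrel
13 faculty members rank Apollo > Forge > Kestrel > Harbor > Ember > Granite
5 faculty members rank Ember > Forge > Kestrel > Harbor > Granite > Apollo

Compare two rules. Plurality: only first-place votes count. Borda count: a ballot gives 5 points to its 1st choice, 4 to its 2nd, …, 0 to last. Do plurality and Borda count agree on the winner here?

Yes

Plurality first-place counts: Ember 5, Harbor 0, Granite 0, Kestrel 0, Apollo 23, Forge 0 → Apollo.
Borda totals: Ember 58, Harbor 66, Granite 45, Kestrel 54, Apollo 115, Forge 82 → Apollo.
The two rules agree on Apollo.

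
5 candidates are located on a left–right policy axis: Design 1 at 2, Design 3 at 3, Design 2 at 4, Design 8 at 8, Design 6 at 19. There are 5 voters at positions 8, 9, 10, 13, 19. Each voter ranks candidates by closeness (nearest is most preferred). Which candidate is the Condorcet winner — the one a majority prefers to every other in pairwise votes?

With single-peaked preferences on a line, the Condorcet winner is the candidate closest to the median voter.
The median voter (position 10) is closest to Design 8 at 8.
Check: Design 8 vs Design 3 — voters closer to Design 8: 5 of 5.

Design 8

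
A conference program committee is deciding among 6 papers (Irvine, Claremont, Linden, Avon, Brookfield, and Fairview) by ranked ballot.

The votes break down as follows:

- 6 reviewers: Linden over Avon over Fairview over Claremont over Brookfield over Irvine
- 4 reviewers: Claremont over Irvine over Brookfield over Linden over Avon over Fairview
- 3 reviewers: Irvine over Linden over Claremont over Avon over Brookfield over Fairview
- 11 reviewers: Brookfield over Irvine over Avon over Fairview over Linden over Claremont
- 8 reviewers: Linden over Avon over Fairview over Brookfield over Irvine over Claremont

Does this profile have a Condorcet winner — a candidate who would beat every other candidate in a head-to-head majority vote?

Head-to-head results (32 voters total):
Irvine vs Claremont: Irvine wins 22–10.
Irvine vs Linden: Irvine wins 18–14.
Irvine vs Avon: Irvine wins 18–14.
Irvine vs Brookfield: Brookfield wins 25–7.
Irvine vs Fairview: Irvine wins 18–14.
Claremont vs Linden: Linden wins 28–4.
Claremont vs Avon: Avon wins 25–7.
Claremont vs Brookfield: Brookfield wins 19–13.
Claremont vs Fairview: Fairview wins 25–7.
Linden vs Avon: Linden wins 21–11.
Linden vs Brookfield: Linden wins 17–15.
Linden vs Fairview: Linden wins 21–11.
Avon vs Brookfield: Avon wins 17–15.
Avon vs Fairview: Avon wins 32–0.
Brookfield vs Fairview: Brookfield wins 18–14.
No candidate beats all others: Irvine beats Linden beats Brookfield beats Irvine, a majority cycle.

No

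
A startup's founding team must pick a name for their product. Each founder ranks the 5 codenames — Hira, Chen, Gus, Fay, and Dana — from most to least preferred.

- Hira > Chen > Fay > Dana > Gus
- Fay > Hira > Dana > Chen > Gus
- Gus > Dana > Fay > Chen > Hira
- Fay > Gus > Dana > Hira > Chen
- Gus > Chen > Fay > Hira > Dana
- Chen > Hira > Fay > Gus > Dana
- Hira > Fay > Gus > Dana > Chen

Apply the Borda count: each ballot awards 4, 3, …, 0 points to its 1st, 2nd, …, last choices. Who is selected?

Borda scores:
  Hira: 4 + 3 + 0 + 1 + 1 + 3 + 4 = 16
  Chen: 3 + 1 + 1 + 0 + 3 + 4 + 0 = 12
  Gus: 0 + 0 + 4 + 3 + 4 + 1 + 2 = 14
  Fay: 2 + 4 + 2 + 4 + 2 + 2 + 3 = 19
  Dana: 1 + 2 + 3 + 2 + 0 + 0 + 1 = 9
Fay has the highest total.

Fay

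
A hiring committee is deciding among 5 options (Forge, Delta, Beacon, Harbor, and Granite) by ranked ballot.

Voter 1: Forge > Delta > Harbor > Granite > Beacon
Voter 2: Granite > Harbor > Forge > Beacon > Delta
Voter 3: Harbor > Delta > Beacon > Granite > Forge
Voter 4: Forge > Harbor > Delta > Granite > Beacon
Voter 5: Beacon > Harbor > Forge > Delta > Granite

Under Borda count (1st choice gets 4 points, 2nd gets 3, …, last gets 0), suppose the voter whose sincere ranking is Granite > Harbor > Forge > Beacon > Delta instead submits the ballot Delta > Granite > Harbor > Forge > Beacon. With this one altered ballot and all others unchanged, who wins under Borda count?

Harbor

Borda totals with the altered ballot: Forge 11, Delta 13, Beacon 6, Harbor 14, Granite 6.
The winner is unchanged: still Harbor.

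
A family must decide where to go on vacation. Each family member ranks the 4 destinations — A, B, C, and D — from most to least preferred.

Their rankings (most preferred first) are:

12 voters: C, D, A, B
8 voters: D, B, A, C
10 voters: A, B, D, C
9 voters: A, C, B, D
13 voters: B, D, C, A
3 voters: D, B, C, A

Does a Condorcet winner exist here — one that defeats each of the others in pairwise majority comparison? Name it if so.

Head-to-head results (55 voters total):
A vs B: A wins 31–24.
A vs C: C wins 28–27.
A vs D: D wins 36–19.
B vs C: B wins 34–21.
B vs D: B wins 32–23.
C vs D: D wins 34–21.
No candidate beats all others: A beats B beats C beats A, a majority cycle.

None — there is no Condorcet winner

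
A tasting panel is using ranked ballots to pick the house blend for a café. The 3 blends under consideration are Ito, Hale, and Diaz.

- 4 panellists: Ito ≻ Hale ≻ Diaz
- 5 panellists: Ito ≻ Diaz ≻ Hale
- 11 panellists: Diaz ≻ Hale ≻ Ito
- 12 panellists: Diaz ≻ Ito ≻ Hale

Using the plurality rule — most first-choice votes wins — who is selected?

First-place vote totals:
  Ito: 9
  Hale: 0
  Diaz: 23
Diaz has the most first-place votes.

Diaz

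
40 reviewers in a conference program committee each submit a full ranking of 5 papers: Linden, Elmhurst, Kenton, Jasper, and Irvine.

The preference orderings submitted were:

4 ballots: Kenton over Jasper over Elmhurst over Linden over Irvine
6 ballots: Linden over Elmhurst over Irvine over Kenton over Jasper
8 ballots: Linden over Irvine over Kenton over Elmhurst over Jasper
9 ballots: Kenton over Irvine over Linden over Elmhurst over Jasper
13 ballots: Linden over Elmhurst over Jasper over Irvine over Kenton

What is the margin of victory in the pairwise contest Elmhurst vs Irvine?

6

Ballots ranking Elmhurst above Irvine: 4+6+13 = 23.
Ballots ranking Irvine above Elmhurst: 8+9 = 17.
Elmhurst wins 23–17, a margin of 6.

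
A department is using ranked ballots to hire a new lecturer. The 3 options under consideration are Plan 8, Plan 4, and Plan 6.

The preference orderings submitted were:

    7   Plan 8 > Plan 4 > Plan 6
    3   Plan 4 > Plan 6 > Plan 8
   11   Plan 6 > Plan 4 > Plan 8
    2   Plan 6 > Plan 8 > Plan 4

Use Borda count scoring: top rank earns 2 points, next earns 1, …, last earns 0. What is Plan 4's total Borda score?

24

Borda scores:
  Plan 8: 7·2 + 3·0 + 11·0 + 2·1 = 16
  Plan 4: 7·1 + 3·2 + 11·1 + 2·0 = 24
  Plan 6: 7·0 + 3·1 + 11·2 + 2·2 = 29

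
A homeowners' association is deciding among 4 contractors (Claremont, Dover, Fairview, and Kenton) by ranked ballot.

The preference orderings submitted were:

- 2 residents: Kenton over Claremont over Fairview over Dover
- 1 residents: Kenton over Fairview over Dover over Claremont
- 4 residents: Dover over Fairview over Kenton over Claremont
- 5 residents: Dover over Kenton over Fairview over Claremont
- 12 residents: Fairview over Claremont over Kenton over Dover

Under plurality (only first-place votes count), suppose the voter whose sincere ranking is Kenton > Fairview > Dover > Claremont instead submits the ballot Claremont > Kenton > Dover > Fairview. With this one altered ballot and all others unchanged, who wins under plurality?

Fairview

First-place totals with the altered ballot: Claremont 1, Dover 9, Fairview 12, Kenton 2.
The winner is unchanged: still Fairview.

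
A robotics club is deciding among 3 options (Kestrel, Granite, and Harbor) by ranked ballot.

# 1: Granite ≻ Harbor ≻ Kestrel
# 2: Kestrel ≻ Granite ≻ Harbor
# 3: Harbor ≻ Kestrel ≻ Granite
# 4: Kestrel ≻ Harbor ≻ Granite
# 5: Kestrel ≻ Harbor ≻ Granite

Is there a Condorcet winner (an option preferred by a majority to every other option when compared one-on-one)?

Yes

Head-to-head results (5 voters total):
Kestrel vs Granite: Kestrel wins 4–1.
Kestrel vs Harbor: Kestrel wins 3–2.
Granite vs Harbor: Harbor wins 3–2.
Kestrel beats each rival — Granite (4–1), Harbor (3–2) — so Kestrel is the Condorcet winner.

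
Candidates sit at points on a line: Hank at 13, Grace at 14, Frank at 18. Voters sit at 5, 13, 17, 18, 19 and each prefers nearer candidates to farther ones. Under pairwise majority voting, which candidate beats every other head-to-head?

Frank

With single-peaked preferences on a line, the Condorcet winner is the candidate closest to the median voter.
The median voter (position 17) is closest to Frank at 18.
Check: Frank vs Grace — voters closer to Frank: 3 of 5.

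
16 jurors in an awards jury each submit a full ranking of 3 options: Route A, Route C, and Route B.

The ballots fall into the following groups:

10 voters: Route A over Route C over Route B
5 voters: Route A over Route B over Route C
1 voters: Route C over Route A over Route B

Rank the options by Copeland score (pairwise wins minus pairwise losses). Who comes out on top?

Route A

Pairwise results:
  Route A vs Route C: Route A wins 15–1.
  Route A vs Route B: Route A wins 16–0.
  Route C vs Route B: Route C wins 11–5.
Copeland scores (wins − losses):
  Route A: 2 − 0 = 2
  Route C: 1 − 1 = 0
  Route B: 0 − 2 = -2
Route A has the best Copeland score.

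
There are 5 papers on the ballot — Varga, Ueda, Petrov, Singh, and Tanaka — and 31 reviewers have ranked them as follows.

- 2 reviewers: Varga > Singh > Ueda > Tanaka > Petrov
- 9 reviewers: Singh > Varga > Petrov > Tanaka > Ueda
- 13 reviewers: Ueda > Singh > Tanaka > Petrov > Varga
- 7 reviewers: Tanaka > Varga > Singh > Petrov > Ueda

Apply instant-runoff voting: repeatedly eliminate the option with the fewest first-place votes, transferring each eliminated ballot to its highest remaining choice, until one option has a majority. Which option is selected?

Round 1: Ueda 13, Singh 9, Tanaka 7, Varga 2, Petrov 0. Petrov has the fewest and is eliminated.
Round 2: Ueda 13, Singh 9, Tanaka 7, Varga 2. Varga has the fewest and is eliminated.
Round 3: Ueda 13, Singh 11, Tanaka 7. Tanaka has the fewest and is eliminated.
Round 4: Singh 18, Ueda 13. Singh has a majority.

Singh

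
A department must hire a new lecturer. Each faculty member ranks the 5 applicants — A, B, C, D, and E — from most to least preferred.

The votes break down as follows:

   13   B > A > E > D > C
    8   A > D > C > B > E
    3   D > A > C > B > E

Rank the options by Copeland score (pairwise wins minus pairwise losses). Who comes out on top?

Pairwise results:
  A vs B: B wins 13–11.
  A vs C: A wins 24–0.
  A vs D: A wins 21–3.
  A vs E: A wins 24–0.
  B vs C: B wins 13–11.
  B vs D: B wins 13–11.
  B vs E: B wins 24–0.
  C vs D: D wins 24–0.
  C vs E: E wins 13–11.
  D vs E: E wins 13–11.
Copeland scores (wins − losses):
  A: 3 − 1 = 2
  B: 4 − 0 = 4
  C: 0 − 4 = -4
  D: 1 − 3 = -2
  E: 2 − 2 = 0
B has the best Copeland score.

B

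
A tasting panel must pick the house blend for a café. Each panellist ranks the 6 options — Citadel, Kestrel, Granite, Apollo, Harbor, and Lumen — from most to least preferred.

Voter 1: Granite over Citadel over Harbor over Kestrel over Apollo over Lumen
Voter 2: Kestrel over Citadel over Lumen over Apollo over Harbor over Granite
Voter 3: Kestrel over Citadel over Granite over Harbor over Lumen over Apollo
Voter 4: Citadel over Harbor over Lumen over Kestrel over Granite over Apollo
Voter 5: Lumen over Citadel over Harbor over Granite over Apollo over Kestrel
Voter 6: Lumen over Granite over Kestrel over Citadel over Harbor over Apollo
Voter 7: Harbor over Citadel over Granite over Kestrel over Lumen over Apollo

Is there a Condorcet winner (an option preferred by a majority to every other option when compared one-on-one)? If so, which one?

Citadel

Head-to-head results (7 voters total):
Citadel vs Kestrel: Citadel wins 4–3.
Citadel vs Granite: Citadel wins 5–2.
Citadel vs Apollo: Citadel wins 7–0.
Citadel vs Harbor: Citadel wins 6–1.
Citadel vs Lumen: Citadel wins 5–2.
Kestrel vs Granite: Granite wins 4–3.
Kestrel vs Apollo: Kestrel wins 6–1.
Kestrel vs Harbor: Harbor wins 4–3.
Kestrel vs Lumen: Kestrel wins 4–3.
Granite vs Apollo: Granite wins 6–1.
Granite vs Harbor: Harbor wins 4–3.
Granite vs Lumen: Lumen wins 4–3.
Apollo vs Harbor: Harbor wins 6–1.
Apollo vs Lumen: Lumen wins 6–1.
Harbor vs Lumen: Harbor wins 4–3.
Citadel beats each rival — Kestrel (4–3), Granite (5–2), Apollo (7–0), Harbor (6–1), Lumen (5–2) — so Citadel is the Condorcet winner.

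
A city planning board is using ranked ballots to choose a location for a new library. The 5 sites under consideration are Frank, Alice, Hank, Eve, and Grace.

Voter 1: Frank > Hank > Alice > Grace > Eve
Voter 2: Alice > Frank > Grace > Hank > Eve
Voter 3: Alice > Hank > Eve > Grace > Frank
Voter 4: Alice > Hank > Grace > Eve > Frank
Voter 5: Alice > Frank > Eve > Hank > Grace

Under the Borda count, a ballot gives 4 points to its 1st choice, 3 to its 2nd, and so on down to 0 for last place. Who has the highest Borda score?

Alice

Borda scores:
  Frank: 4 + 3 + 0 + 0 + 3 = 10
  Alice: 2 + 4 + 4 + 4 + 4 = 18
  Hank: 3 + 1 + 3 + 3 + 1 = 11
  Eve: 0 + 0 + 2 + 1 + 2 = 5
  Grace: 1 + 2 + 1 + 2 + 0 = 6
Alice has the highest total.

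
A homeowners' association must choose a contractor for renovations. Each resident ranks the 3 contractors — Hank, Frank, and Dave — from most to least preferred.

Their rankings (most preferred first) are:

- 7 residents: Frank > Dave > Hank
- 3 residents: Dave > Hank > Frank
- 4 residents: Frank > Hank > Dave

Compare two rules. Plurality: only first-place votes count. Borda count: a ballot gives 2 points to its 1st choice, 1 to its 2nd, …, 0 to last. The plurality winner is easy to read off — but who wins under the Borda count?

Frank

Plurality first-place counts: Hank 0, Frank 11, Dave 3 → Frank.
Borda totals: Hank 7, Frank 22, Dave 13 → Frank.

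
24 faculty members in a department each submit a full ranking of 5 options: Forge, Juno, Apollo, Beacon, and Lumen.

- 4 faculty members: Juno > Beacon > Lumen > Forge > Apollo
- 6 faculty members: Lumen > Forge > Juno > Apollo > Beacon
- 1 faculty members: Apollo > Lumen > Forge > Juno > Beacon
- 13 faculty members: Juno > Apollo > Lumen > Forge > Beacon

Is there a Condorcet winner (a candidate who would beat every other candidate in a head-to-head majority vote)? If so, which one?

Head-to-head results (24 voters total):
Forge vs Juno: Juno wins 17–7.
Forge vs Apollo: Apollo wins 14–10.
Forge vs Beacon: Forge wins 20–4.
Forge vs Lumen: Lumen wins 24–0.
Juno vs Apollo: Juno wins 23–1.
Juno vs Beacon: Juno wins 24–0.
Juno vs Lumen: Juno wins 17–7.
Apollo vs Beacon: Apollo wins 20–4.
Apollo vs Lumen: Apollo wins 14–10.
Beacon vs Lumen: Lumen wins 20–4.
Juno beats each rival — Forge (17–7), Apollo (23–1), Beacon (24–0), Lumen (17–7) — so Juno is the Condorcet winner.

Juno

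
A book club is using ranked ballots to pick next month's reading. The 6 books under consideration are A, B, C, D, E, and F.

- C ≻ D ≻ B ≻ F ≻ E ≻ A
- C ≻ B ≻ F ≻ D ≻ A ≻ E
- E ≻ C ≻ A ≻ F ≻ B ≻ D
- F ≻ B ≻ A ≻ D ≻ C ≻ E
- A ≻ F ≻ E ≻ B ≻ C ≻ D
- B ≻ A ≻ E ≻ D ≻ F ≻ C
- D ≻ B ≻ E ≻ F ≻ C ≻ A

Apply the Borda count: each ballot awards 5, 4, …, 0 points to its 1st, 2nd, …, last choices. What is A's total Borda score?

16

Borda scores:
  A: 0 + 1 + 3 + 3 + 5 + 4 + 0 = 16
  B: 3 + 4 + 1 + 4 + 2 + 5 + 4 = 23
  C: 5 + 5 + 4 + 1 + 1 + 0 + 1 = 17
  D: 4 + 2 + 0 + 2 + 0 + 2 + 5 = 15
  E: 1 + 0 + 5 + 0 + 3 + 3 + 3 = 15
  F: 2 + 3 + 2 + 5 + 4 + 1 + 2 = 19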